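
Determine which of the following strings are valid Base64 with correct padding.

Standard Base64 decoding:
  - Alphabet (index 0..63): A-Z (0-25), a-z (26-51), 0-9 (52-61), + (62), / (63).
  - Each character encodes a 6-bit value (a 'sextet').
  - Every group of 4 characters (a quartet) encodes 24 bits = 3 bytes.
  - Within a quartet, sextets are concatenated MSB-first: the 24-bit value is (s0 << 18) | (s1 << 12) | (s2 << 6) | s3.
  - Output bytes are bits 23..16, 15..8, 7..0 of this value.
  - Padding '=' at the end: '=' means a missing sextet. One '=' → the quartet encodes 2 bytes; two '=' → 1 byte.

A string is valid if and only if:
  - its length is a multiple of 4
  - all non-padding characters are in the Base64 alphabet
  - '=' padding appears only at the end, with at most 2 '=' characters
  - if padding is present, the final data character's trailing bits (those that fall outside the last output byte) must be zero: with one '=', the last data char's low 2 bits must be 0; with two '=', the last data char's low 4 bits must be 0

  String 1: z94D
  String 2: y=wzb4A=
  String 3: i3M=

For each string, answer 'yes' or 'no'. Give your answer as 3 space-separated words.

Answer: yes no yes

Derivation:
String 1: 'z94D' → valid
String 2: 'y=wzb4A=' → invalid (bad char(s): ['=']; '=' in middle)
String 3: 'i3M=' → valid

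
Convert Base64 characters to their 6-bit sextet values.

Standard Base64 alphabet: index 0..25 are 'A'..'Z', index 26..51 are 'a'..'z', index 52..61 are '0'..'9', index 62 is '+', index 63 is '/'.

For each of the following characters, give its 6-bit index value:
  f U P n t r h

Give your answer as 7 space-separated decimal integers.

'f': a..z range, 26 + ord('f') − ord('a') = 31
'U': A..Z range, ord('U') − ord('A') = 20
'P': A..Z range, ord('P') − ord('A') = 15
'n': a..z range, 26 + ord('n') − ord('a') = 39
't': a..z range, 26 + ord('t') − ord('a') = 45
'r': a..z range, 26 + ord('r') − ord('a') = 43
'h': a..z range, 26 + ord('h') − ord('a') = 33

Answer: 31 20 15 39 45 43 33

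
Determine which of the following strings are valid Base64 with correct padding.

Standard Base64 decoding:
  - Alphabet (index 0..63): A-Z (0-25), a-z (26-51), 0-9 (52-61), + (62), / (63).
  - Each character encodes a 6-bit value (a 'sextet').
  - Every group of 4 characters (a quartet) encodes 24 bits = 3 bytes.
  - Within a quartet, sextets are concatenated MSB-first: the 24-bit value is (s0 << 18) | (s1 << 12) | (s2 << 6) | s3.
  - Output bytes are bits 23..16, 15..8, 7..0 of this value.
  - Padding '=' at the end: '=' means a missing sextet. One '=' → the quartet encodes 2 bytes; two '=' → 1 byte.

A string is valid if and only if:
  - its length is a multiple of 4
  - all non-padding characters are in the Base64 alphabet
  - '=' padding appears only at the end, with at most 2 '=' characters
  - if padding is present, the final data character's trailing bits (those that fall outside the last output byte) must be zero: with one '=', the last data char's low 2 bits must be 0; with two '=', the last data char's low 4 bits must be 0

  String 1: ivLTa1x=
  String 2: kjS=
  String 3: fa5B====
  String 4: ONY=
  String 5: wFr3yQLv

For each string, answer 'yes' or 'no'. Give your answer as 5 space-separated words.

Answer: no no no yes yes

Derivation:
String 1: 'ivLTa1x=' → invalid (bad trailing bits)
String 2: 'kjS=' → invalid (bad trailing bits)
String 3: 'fa5B====' → invalid (4 pad chars (max 2))
String 4: 'ONY=' → valid
String 5: 'wFr3yQLv' → valid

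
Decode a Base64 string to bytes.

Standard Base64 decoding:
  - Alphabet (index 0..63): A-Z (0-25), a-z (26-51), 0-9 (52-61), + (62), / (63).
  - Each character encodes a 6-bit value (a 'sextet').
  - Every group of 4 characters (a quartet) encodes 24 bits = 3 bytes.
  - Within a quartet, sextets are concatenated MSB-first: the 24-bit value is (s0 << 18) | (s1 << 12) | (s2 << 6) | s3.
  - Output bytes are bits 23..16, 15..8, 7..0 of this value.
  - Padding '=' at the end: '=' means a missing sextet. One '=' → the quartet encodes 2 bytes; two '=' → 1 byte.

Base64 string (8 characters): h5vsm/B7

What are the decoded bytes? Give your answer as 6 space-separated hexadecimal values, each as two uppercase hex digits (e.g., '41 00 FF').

Answer: 87 9B EC 9B F0 7B

Derivation:
After char 0 ('h'=33): chars_in_quartet=1 acc=0x21 bytes_emitted=0
After char 1 ('5'=57): chars_in_quartet=2 acc=0x879 bytes_emitted=0
After char 2 ('v'=47): chars_in_quartet=3 acc=0x21E6F bytes_emitted=0
After char 3 ('s'=44): chars_in_quartet=4 acc=0x879BEC -> emit 87 9B EC, reset; bytes_emitted=3
After char 4 ('m'=38): chars_in_quartet=1 acc=0x26 bytes_emitted=3
After char 5 ('/'=63): chars_in_quartet=2 acc=0x9BF bytes_emitted=3
After char 6 ('B'=1): chars_in_quartet=3 acc=0x26FC1 bytes_emitted=3
After char 7 ('7'=59): chars_in_quartet=4 acc=0x9BF07B -> emit 9B F0 7B, reset; bytes_emitted=6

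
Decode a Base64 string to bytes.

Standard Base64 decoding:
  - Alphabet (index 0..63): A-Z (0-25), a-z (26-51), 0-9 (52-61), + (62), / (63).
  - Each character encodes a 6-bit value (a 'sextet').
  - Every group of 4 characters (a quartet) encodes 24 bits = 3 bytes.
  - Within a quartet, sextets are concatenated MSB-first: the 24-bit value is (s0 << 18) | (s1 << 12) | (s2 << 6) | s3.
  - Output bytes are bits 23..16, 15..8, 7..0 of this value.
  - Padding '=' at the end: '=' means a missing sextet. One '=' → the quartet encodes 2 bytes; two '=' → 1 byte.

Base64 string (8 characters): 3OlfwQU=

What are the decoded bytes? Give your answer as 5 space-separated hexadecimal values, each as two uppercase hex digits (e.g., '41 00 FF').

Answer: DC E9 5F C1 05

Derivation:
After char 0 ('3'=55): chars_in_quartet=1 acc=0x37 bytes_emitted=0
After char 1 ('O'=14): chars_in_quartet=2 acc=0xDCE bytes_emitted=0
After char 2 ('l'=37): chars_in_quartet=3 acc=0x373A5 bytes_emitted=0
After char 3 ('f'=31): chars_in_quartet=4 acc=0xDCE95F -> emit DC E9 5F, reset; bytes_emitted=3
After char 4 ('w'=48): chars_in_quartet=1 acc=0x30 bytes_emitted=3
After char 5 ('Q'=16): chars_in_quartet=2 acc=0xC10 bytes_emitted=3
After char 6 ('U'=20): chars_in_quartet=3 acc=0x30414 bytes_emitted=3
Padding '=': partial quartet acc=0x30414 -> emit C1 05; bytes_emitted=5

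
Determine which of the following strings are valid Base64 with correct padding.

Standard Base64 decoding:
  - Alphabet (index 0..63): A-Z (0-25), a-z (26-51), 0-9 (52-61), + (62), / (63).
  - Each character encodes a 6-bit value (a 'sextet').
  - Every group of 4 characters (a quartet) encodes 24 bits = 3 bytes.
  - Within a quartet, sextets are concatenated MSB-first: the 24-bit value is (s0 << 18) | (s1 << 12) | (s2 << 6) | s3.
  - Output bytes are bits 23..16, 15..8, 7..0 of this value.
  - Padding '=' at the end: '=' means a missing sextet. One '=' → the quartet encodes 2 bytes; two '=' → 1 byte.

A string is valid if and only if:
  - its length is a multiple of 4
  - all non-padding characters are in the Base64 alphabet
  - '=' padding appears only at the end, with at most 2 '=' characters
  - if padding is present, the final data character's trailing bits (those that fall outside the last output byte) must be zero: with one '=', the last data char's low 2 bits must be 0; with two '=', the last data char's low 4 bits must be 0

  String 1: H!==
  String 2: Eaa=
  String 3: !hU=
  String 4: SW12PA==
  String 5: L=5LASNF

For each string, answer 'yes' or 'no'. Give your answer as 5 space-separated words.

String 1: 'H!==' → invalid (bad char(s): ['!'])
String 2: 'Eaa=' → invalid (bad trailing bits)
String 3: '!hU=' → invalid (bad char(s): ['!'])
String 4: 'SW12PA==' → valid
String 5: 'L=5LASNF' → invalid (bad char(s): ['=']; '=' in middle)

Answer: no no no yes no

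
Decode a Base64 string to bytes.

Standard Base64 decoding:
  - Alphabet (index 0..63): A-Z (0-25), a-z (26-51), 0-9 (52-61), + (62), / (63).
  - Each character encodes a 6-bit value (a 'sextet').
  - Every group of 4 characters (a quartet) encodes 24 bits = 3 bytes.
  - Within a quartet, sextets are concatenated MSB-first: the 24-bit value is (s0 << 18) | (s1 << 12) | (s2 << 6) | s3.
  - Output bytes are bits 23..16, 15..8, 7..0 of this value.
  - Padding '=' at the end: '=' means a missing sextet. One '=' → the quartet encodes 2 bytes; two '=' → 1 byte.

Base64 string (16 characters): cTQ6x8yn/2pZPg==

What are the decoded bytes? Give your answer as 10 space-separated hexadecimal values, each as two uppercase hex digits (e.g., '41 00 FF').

After char 0 ('c'=28): chars_in_quartet=1 acc=0x1C bytes_emitted=0
After char 1 ('T'=19): chars_in_quartet=2 acc=0x713 bytes_emitted=0
After char 2 ('Q'=16): chars_in_quartet=3 acc=0x1C4D0 bytes_emitted=0
After char 3 ('6'=58): chars_in_quartet=4 acc=0x71343A -> emit 71 34 3A, reset; bytes_emitted=3
After char 4 ('x'=49): chars_in_quartet=1 acc=0x31 bytes_emitted=3
After char 5 ('8'=60): chars_in_quartet=2 acc=0xC7C bytes_emitted=3
After char 6 ('y'=50): chars_in_quartet=3 acc=0x31F32 bytes_emitted=3
After char 7 ('n'=39): chars_in_quartet=4 acc=0xC7CCA7 -> emit C7 CC A7, reset; bytes_emitted=6
After char 8 ('/'=63): chars_in_quartet=1 acc=0x3F bytes_emitted=6
After char 9 ('2'=54): chars_in_quartet=2 acc=0xFF6 bytes_emitted=6
After char 10 ('p'=41): chars_in_quartet=3 acc=0x3FDA9 bytes_emitted=6
After char 11 ('Z'=25): chars_in_quartet=4 acc=0xFF6A59 -> emit FF 6A 59, reset; bytes_emitted=9
After char 12 ('P'=15): chars_in_quartet=1 acc=0xF bytes_emitted=9
After char 13 ('g'=32): chars_in_quartet=2 acc=0x3E0 bytes_emitted=9
Padding '==': partial quartet acc=0x3E0 -> emit 3E; bytes_emitted=10

Answer: 71 34 3A C7 CC A7 FF 6A 59 3E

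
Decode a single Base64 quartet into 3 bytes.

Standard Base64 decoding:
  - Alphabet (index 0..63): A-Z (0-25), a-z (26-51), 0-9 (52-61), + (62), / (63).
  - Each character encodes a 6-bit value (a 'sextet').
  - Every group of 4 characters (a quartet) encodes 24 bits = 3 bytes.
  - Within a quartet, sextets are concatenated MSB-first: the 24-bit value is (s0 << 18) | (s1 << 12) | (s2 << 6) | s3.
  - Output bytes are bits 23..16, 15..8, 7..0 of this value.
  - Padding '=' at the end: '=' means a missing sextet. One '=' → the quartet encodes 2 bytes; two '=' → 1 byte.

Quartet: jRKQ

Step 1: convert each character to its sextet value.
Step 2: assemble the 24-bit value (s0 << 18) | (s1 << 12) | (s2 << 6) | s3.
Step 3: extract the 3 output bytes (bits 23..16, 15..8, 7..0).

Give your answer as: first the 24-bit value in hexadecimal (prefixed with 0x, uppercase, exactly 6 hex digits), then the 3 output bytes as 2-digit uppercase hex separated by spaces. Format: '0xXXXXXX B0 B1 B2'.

Sextets: j=35, R=17, K=10, Q=16
24-bit: (35<<18) | (17<<12) | (10<<6) | 16
      = 0x8C0000 | 0x011000 | 0x000280 | 0x000010
      = 0x8D1290
Bytes: (v>>16)&0xFF=8D, (v>>8)&0xFF=12, v&0xFF=90

Answer: 0x8D1290 8D 12 90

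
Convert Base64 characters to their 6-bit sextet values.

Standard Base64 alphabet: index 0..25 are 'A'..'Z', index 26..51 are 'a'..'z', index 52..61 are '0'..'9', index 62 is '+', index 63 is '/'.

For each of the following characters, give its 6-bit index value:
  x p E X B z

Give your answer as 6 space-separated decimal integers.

Answer: 49 41 4 23 1 51

Derivation:
'x': a..z range, 26 + ord('x') − ord('a') = 49
'p': a..z range, 26 + ord('p') − ord('a') = 41
'E': A..Z range, ord('E') − ord('A') = 4
'X': A..Z range, ord('X') − ord('A') = 23
'B': A..Z range, ord('B') − ord('A') = 1
'z': a..z range, 26 + ord('z') − ord('a') = 51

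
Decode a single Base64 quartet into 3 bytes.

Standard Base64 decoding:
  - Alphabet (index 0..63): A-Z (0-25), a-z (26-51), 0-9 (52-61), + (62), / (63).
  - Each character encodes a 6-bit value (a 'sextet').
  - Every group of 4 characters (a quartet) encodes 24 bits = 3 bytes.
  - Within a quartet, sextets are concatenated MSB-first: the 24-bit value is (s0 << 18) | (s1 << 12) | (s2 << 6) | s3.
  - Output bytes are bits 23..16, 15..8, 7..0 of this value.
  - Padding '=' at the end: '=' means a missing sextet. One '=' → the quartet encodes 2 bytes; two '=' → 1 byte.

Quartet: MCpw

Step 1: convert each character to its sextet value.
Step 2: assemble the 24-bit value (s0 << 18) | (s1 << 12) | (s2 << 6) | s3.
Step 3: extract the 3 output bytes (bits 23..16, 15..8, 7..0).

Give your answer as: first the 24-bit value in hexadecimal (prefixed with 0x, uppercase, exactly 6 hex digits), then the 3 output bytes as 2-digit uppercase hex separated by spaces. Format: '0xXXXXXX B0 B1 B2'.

Sextets: M=12, C=2, p=41, w=48
24-bit: (12<<18) | (2<<12) | (41<<6) | 48
      = 0x300000 | 0x002000 | 0x000A40 | 0x000030
      = 0x302A70
Bytes: (v>>16)&0xFF=30, (v>>8)&0xFF=2A, v&0xFF=70

Answer: 0x302A70 30 2A 70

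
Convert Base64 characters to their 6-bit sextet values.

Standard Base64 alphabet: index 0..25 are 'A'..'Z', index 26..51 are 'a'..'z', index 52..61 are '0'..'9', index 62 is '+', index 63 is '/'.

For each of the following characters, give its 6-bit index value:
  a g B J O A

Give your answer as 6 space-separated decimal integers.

Answer: 26 32 1 9 14 0

Derivation:
'a': a..z range, 26 + ord('a') − ord('a') = 26
'g': a..z range, 26 + ord('g') − ord('a') = 32
'B': A..Z range, ord('B') − ord('A') = 1
'J': A..Z range, ord('J') − ord('A') = 9
'O': A..Z range, ord('O') − ord('A') = 14
'A': A..Z range, ord('A') − ord('A') = 0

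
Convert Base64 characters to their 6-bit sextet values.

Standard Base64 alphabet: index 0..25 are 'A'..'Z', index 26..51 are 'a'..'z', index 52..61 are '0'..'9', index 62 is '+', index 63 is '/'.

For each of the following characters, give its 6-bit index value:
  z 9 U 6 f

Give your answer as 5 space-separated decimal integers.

Answer: 51 61 20 58 31

Derivation:
'z': a..z range, 26 + ord('z') − ord('a') = 51
'9': 0..9 range, 52 + ord('9') − ord('0') = 61
'U': A..Z range, ord('U') − ord('A') = 20
'6': 0..9 range, 52 + ord('6') − ord('0') = 58
'f': a..z range, 26 + ord('f') − ord('a') = 31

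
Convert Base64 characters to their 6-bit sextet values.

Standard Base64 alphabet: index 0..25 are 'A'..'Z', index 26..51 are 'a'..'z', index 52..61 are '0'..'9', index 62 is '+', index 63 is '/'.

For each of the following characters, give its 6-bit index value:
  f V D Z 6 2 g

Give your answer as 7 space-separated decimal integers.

Answer: 31 21 3 25 58 54 32

Derivation:
'f': a..z range, 26 + ord('f') − ord('a') = 31
'V': A..Z range, ord('V') − ord('A') = 21
'D': A..Z range, ord('D') − ord('A') = 3
'Z': A..Z range, ord('Z') − ord('A') = 25
'6': 0..9 range, 52 + ord('6') − ord('0') = 58
'2': 0..9 range, 52 + ord('2') − ord('0') = 54
'g': a..z range, 26 + ord('g') − ord('a') = 32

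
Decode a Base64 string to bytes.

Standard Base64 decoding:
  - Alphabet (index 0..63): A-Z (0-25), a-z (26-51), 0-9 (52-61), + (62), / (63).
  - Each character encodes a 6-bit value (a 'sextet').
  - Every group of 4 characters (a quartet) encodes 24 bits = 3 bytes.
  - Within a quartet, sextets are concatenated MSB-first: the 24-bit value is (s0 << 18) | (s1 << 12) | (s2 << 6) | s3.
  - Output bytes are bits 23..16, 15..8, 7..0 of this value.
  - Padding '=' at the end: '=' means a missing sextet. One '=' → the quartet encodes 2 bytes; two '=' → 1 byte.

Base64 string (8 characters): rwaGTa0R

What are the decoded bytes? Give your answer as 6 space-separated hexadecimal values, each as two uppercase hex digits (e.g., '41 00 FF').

Answer: AF 06 86 4D AD 11

Derivation:
After char 0 ('r'=43): chars_in_quartet=1 acc=0x2B bytes_emitted=0
After char 1 ('w'=48): chars_in_quartet=2 acc=0xAF0 bytes_emitted=0
After char 2 ('a'=26): chars_in_quartet=3 acc=0x2BC1A bytes_emitted=0
After char 3 ('G'=6): chars_in_quartet=4 acc=0xAF0686 -> emit AF 06 86, reset; bytes_emitted=3
After char 4 ('T'=19): chars_in_quartet=1 acc=0x13 bytes_emitted=3
After char 5 ('a'=26): chars_in_quartet=2 acc=0x4DA bytes_emitted=3
After char 6 ('0'=52): chars_in_quartet=3 acc=0x136B4 bytes_emitted=3
After char 7 ('R'=17): chars_in_quartet=4 acc=0x4DAD11 -> emit 4D AD 11, reset; bytes_emitted=6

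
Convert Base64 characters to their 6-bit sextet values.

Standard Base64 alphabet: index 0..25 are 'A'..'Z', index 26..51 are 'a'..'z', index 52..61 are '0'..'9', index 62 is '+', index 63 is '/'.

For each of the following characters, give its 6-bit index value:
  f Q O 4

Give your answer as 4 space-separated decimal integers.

'f': a..z range, 26 + ord('f') − ord('a') = 31
'Q': A..Z range, ord('Q') − ord('A') = 16
'O': A..Z range, ord('O') − ord('A') = 14
'4': 0..9 range, 52 + ord('4') − ord('0') = 56

Answer: 31 16 14 56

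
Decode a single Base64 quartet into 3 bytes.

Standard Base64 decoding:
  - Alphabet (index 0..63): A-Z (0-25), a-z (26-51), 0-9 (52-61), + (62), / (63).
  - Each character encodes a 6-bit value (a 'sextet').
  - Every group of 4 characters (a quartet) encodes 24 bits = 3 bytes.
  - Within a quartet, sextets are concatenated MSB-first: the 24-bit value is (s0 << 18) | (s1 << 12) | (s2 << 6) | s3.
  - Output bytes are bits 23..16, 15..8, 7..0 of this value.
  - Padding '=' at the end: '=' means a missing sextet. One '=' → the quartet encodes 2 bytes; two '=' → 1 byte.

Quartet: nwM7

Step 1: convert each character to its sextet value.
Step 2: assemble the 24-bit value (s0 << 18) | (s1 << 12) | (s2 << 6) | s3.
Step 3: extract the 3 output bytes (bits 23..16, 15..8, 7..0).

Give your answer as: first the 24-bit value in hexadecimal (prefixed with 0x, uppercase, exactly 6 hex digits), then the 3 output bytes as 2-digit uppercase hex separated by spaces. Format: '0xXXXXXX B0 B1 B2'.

Sextets: n=39, w=48, M=12, 7=59
24-bit: (39<<18) | (48<<12) | (12<<6) | 59
      = 0x9C0000 | 0x030000 | 0x000300 | 0x00003B
      = 0x9F033B
Bytes: (v>>16)&0xFF=9F, (v>>8)&0xFF=03, v&0xFF=3B

Answer: 0x9F033B 9F 03 3B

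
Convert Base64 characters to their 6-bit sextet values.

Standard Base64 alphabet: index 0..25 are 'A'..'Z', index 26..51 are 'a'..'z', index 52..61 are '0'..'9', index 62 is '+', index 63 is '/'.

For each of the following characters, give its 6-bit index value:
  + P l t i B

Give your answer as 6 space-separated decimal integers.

Answer: 62 15 37 45 34 1

Derivation:
'+': index 62
'P': A..Z range, ord('P') − ord('A') = 15
'l': a..z range, 26 + ord('l') − ord('a') = 37
't': a..z range, 26 + ord('t') − ord('a') = 45
'i': a..z range, 26 + ord('i') − ord('a') = 34
'B': A..Z range, ord('B') − ord('A') = 1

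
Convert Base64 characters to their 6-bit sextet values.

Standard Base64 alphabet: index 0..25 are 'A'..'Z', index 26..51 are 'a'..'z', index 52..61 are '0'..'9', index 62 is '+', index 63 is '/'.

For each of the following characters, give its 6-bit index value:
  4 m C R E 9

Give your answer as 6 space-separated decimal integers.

Answer: 56 38 2 17 4 61

Derivation:
'4': 0..9 range, 52 + ord('4') − ord('0') = 56
'm': a..z range, 26 + ord('m') − ord('a') = 38
'C': A..Z range, ord('C') − ord('A') = 2
'R': A..Z range, ord('R') − ord('A') = 17
'E': A..Z range, ord('E') − ord('A') = 4
'9': 0..9 range, 52 + ord('9') − ord('0') = 61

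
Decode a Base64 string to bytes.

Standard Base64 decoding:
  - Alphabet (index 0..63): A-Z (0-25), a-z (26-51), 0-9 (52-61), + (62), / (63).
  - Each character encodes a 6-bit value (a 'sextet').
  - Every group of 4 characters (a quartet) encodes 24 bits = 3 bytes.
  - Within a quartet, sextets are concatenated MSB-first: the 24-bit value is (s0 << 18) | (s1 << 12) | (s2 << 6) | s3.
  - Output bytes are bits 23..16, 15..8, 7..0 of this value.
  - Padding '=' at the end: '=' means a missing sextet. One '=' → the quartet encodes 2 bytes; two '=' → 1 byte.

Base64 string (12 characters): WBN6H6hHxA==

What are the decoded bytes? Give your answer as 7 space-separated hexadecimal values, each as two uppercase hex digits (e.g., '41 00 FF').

Answer: 58 13 7A 1F A8 47 C4

Derivation:
After char 0 ('W'=22): chars_in_quartet=1 acc=0x16 bytes_emitted=0
After char 1 ('B'=1): chars_in_quartet=2 acc=0x581 bytes_emitted=0
After char 2 ('N'=13): chars_in_quartet=3 acc=0x1604D bytes_emitted=0
After char 3 ('6'=58): chars_in_quartet=4 acc=0x58137A -> emit 58 13 7A, reset; bytes_emitted=3
After char 4 ('H'=7): chars_in_quartet=1 acc=0x7 bytes_emitted=3
After char 5 ('6'=58): chars_in_quartet=2 acc=0x1FA bytes_emitted=3
After char 6 ('h'=33): chars_in_quartet=3 acc=0x7EA1 bytes_emitted=3
After char 7 ('H'=7): chars_in_quartet=4 acc=0x1FA847 -> emit 1F A8 47, reset; bytes_emitted=6
After char 8 ('x'=49): chars_in_quartet=1 acc=0x31 bytes_emitted=6
After char 9 ('A'=0): chars_in_quartet=2 acc=0xC40 bytes_emitted=6
Padding '==': partial quartet acc=0xC40 -> emit C4; bytes_emitted=7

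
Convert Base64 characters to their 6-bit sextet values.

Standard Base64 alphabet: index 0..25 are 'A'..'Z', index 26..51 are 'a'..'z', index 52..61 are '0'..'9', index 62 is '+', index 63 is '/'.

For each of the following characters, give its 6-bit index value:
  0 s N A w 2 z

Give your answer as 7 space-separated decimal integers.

'0': 0..9 range, 52 + ord('0') − ord('0') = 52
's': a..z range, 26 + ord('s') − ord('a') = 44
'N': A..Z range, ord('N') − ord('A') = 13
'A': A..Z range, ord('A') − ord('A') = 0
'w': a..z range, 26 + ord('w') − ord('a') = 48
'2': 0..9 range, 52 + ord('2') − ord('0') = 54
'z': a..z range, 26 + ord('z') − ord('a') = 51

Answer: 52 44 13 0 48 54 51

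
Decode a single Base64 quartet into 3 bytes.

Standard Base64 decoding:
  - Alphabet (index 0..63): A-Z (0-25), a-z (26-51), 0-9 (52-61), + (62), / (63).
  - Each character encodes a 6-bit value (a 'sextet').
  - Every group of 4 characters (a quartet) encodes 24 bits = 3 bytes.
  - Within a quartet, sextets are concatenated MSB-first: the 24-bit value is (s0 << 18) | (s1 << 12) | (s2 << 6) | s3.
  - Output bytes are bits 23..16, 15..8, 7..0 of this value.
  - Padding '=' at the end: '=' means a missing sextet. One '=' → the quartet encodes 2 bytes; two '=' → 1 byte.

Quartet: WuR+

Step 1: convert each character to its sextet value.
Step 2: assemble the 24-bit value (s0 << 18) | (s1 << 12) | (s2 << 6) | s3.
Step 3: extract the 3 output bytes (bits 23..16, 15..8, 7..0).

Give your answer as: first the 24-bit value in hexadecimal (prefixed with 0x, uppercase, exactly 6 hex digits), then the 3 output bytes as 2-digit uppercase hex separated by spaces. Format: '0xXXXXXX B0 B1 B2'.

Sextets: W=22, u=46, R=17, +=62
24-bit: (22<<18) | (46<<12) | (17<<6) | 62
      = 0x580000 | 0x02E000 | 0x000440 | 0x00003E
      = 0x5AE47E
Bytes: (v>>16)&0xFF=5A, (v>>8)&0xFF=E4, v&0xFF=7E

Answer: 0x5AE47E 5A E4 7E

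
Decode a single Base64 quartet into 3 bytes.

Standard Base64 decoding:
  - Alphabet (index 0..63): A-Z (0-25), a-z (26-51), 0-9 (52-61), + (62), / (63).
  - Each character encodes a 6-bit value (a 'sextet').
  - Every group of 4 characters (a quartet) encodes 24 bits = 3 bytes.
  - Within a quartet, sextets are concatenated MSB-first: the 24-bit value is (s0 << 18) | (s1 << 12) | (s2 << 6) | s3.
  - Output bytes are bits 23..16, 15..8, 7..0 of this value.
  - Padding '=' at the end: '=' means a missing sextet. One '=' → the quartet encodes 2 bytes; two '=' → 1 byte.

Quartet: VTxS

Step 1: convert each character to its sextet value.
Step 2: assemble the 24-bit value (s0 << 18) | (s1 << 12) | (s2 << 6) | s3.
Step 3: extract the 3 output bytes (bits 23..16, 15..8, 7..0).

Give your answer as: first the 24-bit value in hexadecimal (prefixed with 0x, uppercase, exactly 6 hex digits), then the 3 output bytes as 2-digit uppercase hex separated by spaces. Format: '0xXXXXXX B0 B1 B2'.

Sextets: V=21, T=19, x=49, S=18
24-bit: (21<<18) | (19<<12) | (49<<6) | 18
      = 0x540000 | 0x013000 | 0x000C40 | 0x000012
      = 0x553C52
Bytes: (v>>16)&0xFF=55, (v>>8)&0xFF=3C, v&0xFF=52

Answer: 0x553C52 55 3C 52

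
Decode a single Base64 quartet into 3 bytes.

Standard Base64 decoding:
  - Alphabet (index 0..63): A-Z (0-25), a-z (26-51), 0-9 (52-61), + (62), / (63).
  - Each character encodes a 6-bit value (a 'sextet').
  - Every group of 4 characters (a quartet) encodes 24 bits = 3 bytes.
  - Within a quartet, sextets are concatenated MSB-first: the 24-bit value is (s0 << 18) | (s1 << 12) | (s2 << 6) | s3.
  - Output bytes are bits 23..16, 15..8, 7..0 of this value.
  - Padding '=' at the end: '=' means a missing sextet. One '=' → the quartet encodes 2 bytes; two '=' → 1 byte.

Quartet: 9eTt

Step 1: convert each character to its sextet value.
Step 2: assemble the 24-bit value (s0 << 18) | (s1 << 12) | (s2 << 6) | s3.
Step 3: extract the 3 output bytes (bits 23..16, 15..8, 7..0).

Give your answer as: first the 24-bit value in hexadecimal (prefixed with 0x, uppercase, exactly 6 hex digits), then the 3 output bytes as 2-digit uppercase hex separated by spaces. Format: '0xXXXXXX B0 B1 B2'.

Answer: 0xF5E4ED F5 E4 ED

Derivation:
Sextets: 9=61, e=30, T=19, t=45
24-bit: (61<<18) | (30<<12) | (19<<6) | 45
      = 0xF40000 | 0x01E000 | 0x0004C0 | 0x00002D
      = 0xF5E4ED
Bytes: (v>>16)&0xFF=F5, (v>>8)&0xFF=E4, v&0xFF=ED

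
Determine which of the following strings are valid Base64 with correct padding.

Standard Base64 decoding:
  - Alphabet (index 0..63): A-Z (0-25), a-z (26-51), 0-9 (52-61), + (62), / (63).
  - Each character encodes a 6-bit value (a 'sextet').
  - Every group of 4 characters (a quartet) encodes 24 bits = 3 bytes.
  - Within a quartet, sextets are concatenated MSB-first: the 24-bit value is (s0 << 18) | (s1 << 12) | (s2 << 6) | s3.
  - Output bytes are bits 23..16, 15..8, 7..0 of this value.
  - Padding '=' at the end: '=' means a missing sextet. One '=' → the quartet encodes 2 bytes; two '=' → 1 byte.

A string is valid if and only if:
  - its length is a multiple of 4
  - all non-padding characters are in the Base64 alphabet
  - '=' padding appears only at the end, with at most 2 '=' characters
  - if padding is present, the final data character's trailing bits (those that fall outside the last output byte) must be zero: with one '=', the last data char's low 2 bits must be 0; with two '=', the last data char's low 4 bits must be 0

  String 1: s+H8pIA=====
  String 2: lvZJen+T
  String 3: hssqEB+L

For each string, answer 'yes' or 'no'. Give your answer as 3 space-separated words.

String 1: 's+H8pIA=====' → invalid (5 pad chars (max 2))
String 2: 'lvZJen+T' → valid
String 3: 'hssqEB+L' → valid

Answer: no yes yes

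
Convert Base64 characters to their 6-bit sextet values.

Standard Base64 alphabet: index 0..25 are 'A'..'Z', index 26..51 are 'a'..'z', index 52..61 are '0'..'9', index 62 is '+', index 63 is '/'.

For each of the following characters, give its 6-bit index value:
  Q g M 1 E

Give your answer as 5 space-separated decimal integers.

'Q': A..Z range, ord('Q') − ord('A') = 16
'g': a..z range, 26 + ord('g') − ord('a') = 32
'M': A..Z range, ord('M') − ord('A') = 12
'1': 0..9 range, 52 + ord('1') − ord('0') = 53
'E': A..Z range, ord('E') − ord('A') = 4

Answer: 16 32 12 53 4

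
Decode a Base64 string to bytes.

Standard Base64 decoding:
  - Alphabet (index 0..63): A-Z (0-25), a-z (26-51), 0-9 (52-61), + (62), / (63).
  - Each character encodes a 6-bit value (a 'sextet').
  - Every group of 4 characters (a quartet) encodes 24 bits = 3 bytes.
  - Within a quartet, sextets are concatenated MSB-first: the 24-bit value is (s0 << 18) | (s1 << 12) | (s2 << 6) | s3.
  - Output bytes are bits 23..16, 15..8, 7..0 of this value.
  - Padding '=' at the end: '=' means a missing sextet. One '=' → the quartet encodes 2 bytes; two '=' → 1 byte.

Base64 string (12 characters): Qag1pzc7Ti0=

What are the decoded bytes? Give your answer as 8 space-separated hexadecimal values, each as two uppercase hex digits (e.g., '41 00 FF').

Answer: 41 A8 35 A7 37 3B 4E 2D

Derivation:
After char 0 ('Q'=16): chars_in_quartet=1 acc=0x10 bytes_emitted=0
After char 1 ('a'=26): chars_in_quartet=2 acc=0x41A bytes_emitted=0
After char 2 ('g'=32): chars_in_quartet=3 acc=0x106A0 bytes_emitted=0
After char 3 ('1'=53): chars_in_quartet=4 acc=0x41A835 -> emit 41 A8 35, reset; bytes_emitted=3
After char 4 ('p'=41): chars_in_quartet=1 acc=0x29 bytes_emitted=3
After char 5 ('z'=51): chars_in_quartet=2 acc=0xA73 bytes_emitted=3
After char 6 ('c'=28): chars_in_quartet=3 acc=0x29CDC bytes_emitted=3
After char 7 ('7'=59): chars_in_quartet=4 acc=0xA7373B -> emit A7 37 3B, reset; bytes_emitted=6
After char 8 ('T'=19): chars_in_quartet=1 acc=0x13 bytes_emitted=6
After char 9 ('i'=34): chars_in_quartet=2 acc=0x4E2 bytes_emitted=6
After char 10 ('0'=52): chars_in_quartet=3 acc=0x138B4 bytes_emitted=6
Padding '=': partial quartet acc=0x138B4 -> emit 4E 2D; bytes_emitted=8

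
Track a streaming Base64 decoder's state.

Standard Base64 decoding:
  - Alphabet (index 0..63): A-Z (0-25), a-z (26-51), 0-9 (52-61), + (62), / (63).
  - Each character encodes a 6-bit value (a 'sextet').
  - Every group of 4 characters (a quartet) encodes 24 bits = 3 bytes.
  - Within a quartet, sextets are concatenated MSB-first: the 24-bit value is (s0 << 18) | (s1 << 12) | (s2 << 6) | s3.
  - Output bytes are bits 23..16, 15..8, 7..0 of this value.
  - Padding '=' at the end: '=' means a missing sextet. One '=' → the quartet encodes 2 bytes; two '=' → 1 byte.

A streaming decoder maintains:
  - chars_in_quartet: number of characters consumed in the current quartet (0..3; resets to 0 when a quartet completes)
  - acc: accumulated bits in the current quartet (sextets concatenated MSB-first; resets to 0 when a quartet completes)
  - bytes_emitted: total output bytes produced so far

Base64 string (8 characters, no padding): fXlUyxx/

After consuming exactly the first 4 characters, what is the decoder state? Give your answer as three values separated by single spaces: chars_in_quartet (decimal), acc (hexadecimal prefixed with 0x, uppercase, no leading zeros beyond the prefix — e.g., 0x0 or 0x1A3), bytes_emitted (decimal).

After char 0 ('f'=31): chars_in_quartet=1 acc=0x1F bytes_emitted=0
After char 1 ('X'=23): chars_in_quartet=2 acc=0x7D7 bytes_emitted=0
After char 2 ('l'=37): chars_in_quartet=3 acc=0x1F5E5 bytes_emitted=0
After char 3 ('U'=20): chars_in_quartet=4 acc=0x7D7954 -> emit 7D 79 54, reset; bytes_emitted=3

Answer: 0 0x0 3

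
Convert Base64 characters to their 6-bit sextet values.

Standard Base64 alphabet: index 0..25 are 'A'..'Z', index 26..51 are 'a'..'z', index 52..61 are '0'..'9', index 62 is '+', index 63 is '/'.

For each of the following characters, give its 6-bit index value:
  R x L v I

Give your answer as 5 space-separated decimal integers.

Answer: 17 49 11 47 8

Derivation:
'R': A..Z range, ord('R') − ord('A') = 17
'x': a..z range, 26 + ord('x') − ord('a') = 49
'L': A..Z range, ord('L') − ord('A') = 11
'v': a..z range, 26 + ord('v') − ord('a') = 47
'I': A..Z range, ord('I') − ord('A') = 8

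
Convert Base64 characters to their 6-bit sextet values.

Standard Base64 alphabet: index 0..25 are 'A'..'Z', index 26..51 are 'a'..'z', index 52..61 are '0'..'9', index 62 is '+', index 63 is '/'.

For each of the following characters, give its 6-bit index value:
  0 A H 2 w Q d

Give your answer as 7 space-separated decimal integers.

Answer: 52 0 7 54 48 16 29

Derivation:
'0': 0..9 range, 52 + ord('0') − ord('0') = 52
'A': A..Z range, ord('A') − ord('A') = 0
'H': A..Z range, ord('H') − ord('A') = 7
'2': 0..9 range, 52 + ord('2') − ord('0') = 54
'w': a..z range, 26 + ord('w') − ord('a') = 48
'Q': A..Z range, ord('Q') − ord('A') = 16
'd': a..z range, 26 + ord('d') − ord('a') = 29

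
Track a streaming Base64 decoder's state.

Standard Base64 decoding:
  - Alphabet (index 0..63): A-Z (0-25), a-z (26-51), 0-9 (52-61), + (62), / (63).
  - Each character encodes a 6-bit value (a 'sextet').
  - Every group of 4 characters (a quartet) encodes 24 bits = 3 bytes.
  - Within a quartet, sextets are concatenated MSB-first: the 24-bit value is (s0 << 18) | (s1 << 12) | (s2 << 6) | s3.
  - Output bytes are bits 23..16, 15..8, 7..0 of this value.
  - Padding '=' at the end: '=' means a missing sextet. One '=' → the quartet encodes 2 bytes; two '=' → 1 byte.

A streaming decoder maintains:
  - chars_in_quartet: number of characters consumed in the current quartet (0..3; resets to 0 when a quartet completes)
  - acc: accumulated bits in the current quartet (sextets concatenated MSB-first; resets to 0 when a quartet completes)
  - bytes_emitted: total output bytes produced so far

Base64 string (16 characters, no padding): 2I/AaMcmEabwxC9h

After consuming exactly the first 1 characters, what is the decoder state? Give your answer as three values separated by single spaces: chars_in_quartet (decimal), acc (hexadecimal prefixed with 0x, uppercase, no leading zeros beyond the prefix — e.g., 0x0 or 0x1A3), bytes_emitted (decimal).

Answer: 1 0x36 0

Derivation:
After char 0 ('2'=54): chars_in_quartet=1 acc=0x36 bytes_emitted=0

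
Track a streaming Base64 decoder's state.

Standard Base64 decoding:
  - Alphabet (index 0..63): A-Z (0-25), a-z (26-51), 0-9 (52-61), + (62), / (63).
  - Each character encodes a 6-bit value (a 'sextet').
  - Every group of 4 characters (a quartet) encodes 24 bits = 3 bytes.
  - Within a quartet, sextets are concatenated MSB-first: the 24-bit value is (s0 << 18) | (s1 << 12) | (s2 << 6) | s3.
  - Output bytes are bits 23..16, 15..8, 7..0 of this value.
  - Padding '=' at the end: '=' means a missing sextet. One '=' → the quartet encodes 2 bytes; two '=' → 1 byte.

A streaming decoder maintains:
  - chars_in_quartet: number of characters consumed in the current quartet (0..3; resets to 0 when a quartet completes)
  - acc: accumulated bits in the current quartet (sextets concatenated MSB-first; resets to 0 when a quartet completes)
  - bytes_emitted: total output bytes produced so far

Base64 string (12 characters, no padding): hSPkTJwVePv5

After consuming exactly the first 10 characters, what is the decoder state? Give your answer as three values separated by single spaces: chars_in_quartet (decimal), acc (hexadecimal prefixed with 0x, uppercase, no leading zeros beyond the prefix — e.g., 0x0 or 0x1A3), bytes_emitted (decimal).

Answer: 2 0x78F 6

Derivation:
After char 0 ('h'=33): chars_in_quartet=1 acc=0x21 bytes_emitted=0
After char 1 ('S'=18): chars_in_quartet=2 acc=0x852 bytes_emitted=0
After char 2 ('P'=15): chars_in_quartet=3 acc=0x2148F bytes_emitted=0
After char 3 ('k'=36): chars_in_quartet=4 acc=0x8523E4 -> emit 85 23 E4, reset; bytes_emitted=3
After char 4 ('T'=19): chars_in_quartet=1 acc=0x13 bytes_emitted=3
After char 5 ('J'=9): chars_in_quartet=2 acc=0x4C9 bytes_emitted=3
After char 6 ('w'=48): chars_in_quartet=3 acc=0x13270 bytes_emitted=3
After char 7 ('V'=21): chars_in_quartet=4 acc=0x4C9C15 -> emit 4C 9C 15, reset; bytes_emitted=6
After char 8 ('e'=30): chars_in_quartet=1 acc=0x1E bytes_emitted=6
After char 9 ('P'=15): chars_in_quartet=2 acc=0x78F bytes_emitted=6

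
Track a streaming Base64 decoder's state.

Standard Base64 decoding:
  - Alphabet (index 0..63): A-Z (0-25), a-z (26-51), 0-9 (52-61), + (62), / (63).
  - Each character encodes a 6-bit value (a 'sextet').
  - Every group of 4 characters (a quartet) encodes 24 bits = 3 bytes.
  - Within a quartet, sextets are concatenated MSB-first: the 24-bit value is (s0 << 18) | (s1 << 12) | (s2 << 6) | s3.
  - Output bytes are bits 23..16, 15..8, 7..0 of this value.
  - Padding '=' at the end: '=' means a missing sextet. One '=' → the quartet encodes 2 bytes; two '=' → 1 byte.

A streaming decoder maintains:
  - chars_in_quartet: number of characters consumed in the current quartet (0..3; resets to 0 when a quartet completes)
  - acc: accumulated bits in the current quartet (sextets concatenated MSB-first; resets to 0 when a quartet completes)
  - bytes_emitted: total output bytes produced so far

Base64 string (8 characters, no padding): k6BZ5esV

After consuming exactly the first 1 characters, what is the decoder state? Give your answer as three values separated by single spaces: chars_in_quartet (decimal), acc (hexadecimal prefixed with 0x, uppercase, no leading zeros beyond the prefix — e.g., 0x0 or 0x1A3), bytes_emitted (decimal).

Answer: 1 0x24 0

Derivation:
After char 0 ('k'=36): chars_in_quartet=1 acc=0x24 bytes_emitted=0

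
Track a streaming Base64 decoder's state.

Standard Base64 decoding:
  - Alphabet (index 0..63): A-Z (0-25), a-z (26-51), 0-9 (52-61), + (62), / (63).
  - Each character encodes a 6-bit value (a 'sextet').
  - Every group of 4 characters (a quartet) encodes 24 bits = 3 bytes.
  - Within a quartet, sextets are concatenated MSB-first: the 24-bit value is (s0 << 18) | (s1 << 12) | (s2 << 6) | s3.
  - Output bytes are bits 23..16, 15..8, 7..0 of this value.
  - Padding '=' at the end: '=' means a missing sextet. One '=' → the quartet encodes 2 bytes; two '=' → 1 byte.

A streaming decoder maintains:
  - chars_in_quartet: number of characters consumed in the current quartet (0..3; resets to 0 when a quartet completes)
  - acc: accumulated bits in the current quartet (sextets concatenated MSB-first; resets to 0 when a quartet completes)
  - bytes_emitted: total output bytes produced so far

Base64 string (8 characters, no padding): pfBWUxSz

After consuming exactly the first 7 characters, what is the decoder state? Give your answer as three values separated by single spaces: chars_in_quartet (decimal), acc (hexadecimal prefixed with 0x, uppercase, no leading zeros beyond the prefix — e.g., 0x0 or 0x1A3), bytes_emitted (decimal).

Answer: 3 0x14C52 3

Derivation:
After char 0 ('p'=41): chars_in_quartet=1 acc=0x29 bytes_emitted=0
After char 1 ('f'=31): chars_in_quartet=2 acc=0xA5F bytes_emitted=0
After char 2 ('B'=1): chars_in_quartet=3 acc=0x297C1 bytes_emitted=0
After char 3 ('W'=22): chars_in_quartet=4 acc=0xA5F056 -> emit A5 F0 56, reset; bytes_emitted=3
After char 4 ('U'=20): chars_in_quartet=1 acc=0x14 bytes_emitted=3
After char 5 ('x'=49): chars_in_quartet=2 acc=0x531 bytes_emitted=3
After char 6 ('S'=18): chars_in_quartet=3 acc=0x14C52 bytes_emitted=3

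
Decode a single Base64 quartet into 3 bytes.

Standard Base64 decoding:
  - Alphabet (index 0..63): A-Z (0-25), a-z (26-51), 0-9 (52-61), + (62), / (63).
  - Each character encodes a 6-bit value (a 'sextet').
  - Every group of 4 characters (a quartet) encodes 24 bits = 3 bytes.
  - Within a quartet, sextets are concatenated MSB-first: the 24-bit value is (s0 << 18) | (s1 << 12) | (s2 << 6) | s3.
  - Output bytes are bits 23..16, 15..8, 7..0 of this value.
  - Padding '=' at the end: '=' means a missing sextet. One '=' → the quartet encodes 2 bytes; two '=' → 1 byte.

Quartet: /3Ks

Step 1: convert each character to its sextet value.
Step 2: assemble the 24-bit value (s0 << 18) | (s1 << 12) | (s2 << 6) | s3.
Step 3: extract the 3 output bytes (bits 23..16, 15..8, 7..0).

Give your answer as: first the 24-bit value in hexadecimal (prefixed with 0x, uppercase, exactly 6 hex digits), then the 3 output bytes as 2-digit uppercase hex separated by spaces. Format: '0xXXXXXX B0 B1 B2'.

Answer: 0xFF72AC FF 72 AC

Derivation:
Sextets: /=63, 3=55, K=10, s=44
24-bit: (63<<18) | (55<<12) | (10<<6) | 44
      = 0xFC0000 | 0x037000 | 0x000280 | 0x00002C
      = 0xFF72AC
Bytes: (v>>16)&0xFF=FF, (v>>8)&0xFF=72, v&0xFF=AC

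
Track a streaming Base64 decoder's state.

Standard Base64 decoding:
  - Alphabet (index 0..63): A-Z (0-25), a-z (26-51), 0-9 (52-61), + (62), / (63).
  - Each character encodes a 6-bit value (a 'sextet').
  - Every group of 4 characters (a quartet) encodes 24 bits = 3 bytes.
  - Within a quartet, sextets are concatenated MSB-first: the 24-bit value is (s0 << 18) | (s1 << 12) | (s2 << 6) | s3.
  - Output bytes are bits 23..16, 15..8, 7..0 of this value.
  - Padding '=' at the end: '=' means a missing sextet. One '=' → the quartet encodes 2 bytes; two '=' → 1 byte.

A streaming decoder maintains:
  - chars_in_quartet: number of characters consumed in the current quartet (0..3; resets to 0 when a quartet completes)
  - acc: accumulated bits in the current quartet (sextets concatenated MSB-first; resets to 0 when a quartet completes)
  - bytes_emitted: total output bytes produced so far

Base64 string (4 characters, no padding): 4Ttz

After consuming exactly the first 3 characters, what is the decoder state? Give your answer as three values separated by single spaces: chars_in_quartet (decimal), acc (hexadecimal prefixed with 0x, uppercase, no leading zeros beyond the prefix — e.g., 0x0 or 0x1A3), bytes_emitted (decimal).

Answer: 3 0x384ED 0

Derivation:
After char 0 ('4'=56): chars_in_quartet=1 acc=0x38 bytes_emitted=0
After char 1 ('T'=19): chars_in_quartet=2 acc=0xE13 bytes_emitted=0
After char 2 ('t'=45): chars_in_quartet=3 acc=0x384ED bytes_emitted=0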